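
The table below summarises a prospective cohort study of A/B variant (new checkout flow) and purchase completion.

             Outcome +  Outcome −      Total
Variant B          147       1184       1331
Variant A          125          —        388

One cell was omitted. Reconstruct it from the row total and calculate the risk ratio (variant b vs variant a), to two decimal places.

0.34

The missing cell is in the unexposed row: 388 − 125 = 263.
So a = 147, b = 1184, c = 125, d = 263.
RR = [a/(a+b)] / [c/(c+d)] = (147/1331) / (125/388) = 0.11044/0.32216 = 0.34282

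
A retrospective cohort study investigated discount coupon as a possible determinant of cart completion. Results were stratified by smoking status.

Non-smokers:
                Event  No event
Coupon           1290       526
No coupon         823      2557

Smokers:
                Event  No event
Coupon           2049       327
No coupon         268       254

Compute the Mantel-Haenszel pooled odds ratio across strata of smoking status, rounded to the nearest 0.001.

7.172

OR_MH = Σ(aᵢdᵢ/nᵢ) / Σ(bᵢcᵢ/nᵢ), where nᵢ is the stratum total.
Stratum 1 (Non-smokers): n = 5196; a·d/n = 1290·2557/5196 = 634.8210; b·c/n = 526·823/5196 = 83.3137
Stratum 2 (Smokers): n = 2898; a·d/n = 2049·254/2898 = 179.5880; b·c/n = 327·268/2898 = 30.2402
OR_MH = (634.8210 + 179.5880) / (83.3137 + 30.2402) = 814.4090 / 113.5539 = 7.17201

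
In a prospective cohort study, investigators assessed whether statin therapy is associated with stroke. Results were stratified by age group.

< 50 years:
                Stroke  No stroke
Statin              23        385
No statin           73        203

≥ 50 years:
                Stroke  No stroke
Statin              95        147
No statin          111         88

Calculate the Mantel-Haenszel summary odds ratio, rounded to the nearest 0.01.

0.33

OR_MH = Σ(aᵢdᵢ/nᵢ) / Σ(bᵢcᵢ/nᵢ), where nᵢ is the stratum total.
Stratum 1 (< 50 years): n = 684; a·d/n = 23·203/684 = 6.8260; b·c/n = 385·73/684 = 41.0892
Stratum 2 (≥ 50 years): n = 441; a·d/n = 95·88/441 = 18.9569; b·c/n = 147·111/441 = 37.0000
OR_MH = (6.8260 + 18.9569) / (41.0892 + 37.0000) = 25.7829 / 78.0892 = 0.33017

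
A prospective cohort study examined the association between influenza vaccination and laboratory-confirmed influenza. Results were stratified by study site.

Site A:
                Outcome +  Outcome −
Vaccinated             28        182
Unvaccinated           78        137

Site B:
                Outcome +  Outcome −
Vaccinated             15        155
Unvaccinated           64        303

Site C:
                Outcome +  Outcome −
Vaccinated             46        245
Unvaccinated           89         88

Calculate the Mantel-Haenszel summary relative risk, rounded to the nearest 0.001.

RR_MH = Σ(aᵢ·n₀ᵢ/nᵢ) / Σ(cᵢ·n₁ᵢ/nᵢ), with n₁ᵢ = aᵢ+bᵢ (exposed), n₀ᵢ = cᵢ+dᵢ (unexposed), nᵢ = n₁ᵢ+n₀ᵢ.
Stratum 1 (Site A): n₁ = 210, n₀ = 215, n = 425; a·n₀/n = 28·215/425 = 14.1647; c·n₁/n = 78·210/425 = 38.5412
Stratum 2 (Site B): n₁ = 170, n₀ = 367, n = 537; a·n₀/n = 15·367/537 = 10.2514; c·n₁/n = 64·170/537 = 20.2607
Stratum 3 (Site C): n₁ = 291, n₀ = 177, n = 468; a·n₀/n = 46·177/468 = 17.3974; c·n₁/n = 89·291/468 = 55.3397
RR_MH = (14.1647 + 10.2514 + 17.3974) / (38.5412 + 20.2607 + 55.3397) = 41.8135 / 114.1416 = 0.36633

0.366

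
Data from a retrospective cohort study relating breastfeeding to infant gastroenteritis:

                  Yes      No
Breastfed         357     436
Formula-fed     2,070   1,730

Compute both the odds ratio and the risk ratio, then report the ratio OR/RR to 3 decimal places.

0.828

Cells: a = 357, b = 436, c = 2070, d = 1730.
OR = (357·1730)/(436·2070) = 617610/902520 = 0.68432
Risk in exposed = 357/793 = 0.45019; risk in unexposed = 2070/3800 = 0.54474; RR = 0.82643
OR/RR = 0.68432 / 0.82643 = 0.82804
The outcome is not rare, so the OR lies further from 1 than the RR.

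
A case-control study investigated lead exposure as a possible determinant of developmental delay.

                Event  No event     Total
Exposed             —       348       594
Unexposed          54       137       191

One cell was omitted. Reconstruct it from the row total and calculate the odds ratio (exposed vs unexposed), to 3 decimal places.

The missing cell is in the exposed row: 594 − 348 = 246.
So a = 246, b = 348, c = 54, d = 137.
OR = (a·d)/(b·c) = (246 × 137) / (348 × 54) = 33702 / 18792 = 1.79342

1.793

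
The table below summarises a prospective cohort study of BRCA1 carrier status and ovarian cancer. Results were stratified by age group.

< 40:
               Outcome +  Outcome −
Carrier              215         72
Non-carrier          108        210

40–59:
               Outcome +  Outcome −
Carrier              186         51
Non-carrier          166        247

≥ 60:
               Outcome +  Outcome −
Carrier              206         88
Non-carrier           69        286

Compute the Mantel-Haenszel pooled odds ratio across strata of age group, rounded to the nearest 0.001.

6.701

OR_MH = Σ(aᵢdᵢ/nᵢ) / Σ(bᵢcᵢ/nᵢ), where nᵢ is the stratum total.
Stratum 1 (< 40): n = 605; a·d/n = 215·210/605 = 74.6281; b·c/n = 72·108/605 = 12.8529
Stratum 2 (40–59): n = 650; a·d/n = 186·247/650 = 70.6800; b·c/n = 51·166/650 = 13.0246
Stratum 3 (≥ 60): n = 649; a·d/n = 206·286/649 = 90.7797; b·c/n = 88·69/649 = 9.3559
OR_MH = (74.6281 + 70.6800 + 90.7797) / (12.8529 + 13.0246 + 9.3559) = 236.0878 / 35.2334 = 6.70067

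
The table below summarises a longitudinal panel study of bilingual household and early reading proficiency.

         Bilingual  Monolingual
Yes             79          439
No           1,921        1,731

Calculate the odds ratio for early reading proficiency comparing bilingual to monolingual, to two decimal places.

Reading the table with exposure as columns: a = 79 (Bilingual, case), b = 1921 (Bilingual, non-case), c = 439 (Monolingual, case), d = 1731.
OR = (a·d)/(b·c) = (79 × 1731) / (1921 × 439) = 136749 / 843319 = 0.16216
Exposure is associated with lower odds of early reading proficiency (OR = 0.16 < 1).

0.16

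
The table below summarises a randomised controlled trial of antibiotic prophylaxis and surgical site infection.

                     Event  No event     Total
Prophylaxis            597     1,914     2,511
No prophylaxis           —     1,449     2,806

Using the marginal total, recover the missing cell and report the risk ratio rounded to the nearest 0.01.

The missing cell is in the unexposed row: 2806 − 1449 = 1357.
So a = 597, b = 1914, c = 1357, d = 1449.
RR = [a/(a+b)] / [c/(c+d)] = (597/2511) / (1357/2806) = 0.23775/0.48361 = 0.49163

0.49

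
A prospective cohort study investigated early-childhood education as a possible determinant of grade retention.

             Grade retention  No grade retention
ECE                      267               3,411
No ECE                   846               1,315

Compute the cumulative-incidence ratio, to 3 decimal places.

0.185

Cells: a = 267, b = 3411, c = 846, d = 1315.
Risk in exposed = 267/3678 = 0.07259; risk in unexposed = 846/2161 = 0.39149.
RR = 0.07259 / 0.39149 = 0.18543
The risk is 81% lower among the exposed than among the unexposed.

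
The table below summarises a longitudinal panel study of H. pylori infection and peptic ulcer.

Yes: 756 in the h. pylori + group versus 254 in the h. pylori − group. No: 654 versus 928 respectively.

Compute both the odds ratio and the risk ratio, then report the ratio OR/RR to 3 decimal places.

From the description: a = 756, b = 654, c = 254, d = 928.
OR = (756·928)/(654·254) = 701568/166116 = 4.22336
Risk in exposed = 756/1410 = 0.53617; risk in unexposed = 254/1182 = 0.21489; RR = 2.49509
OR/RR = 4.22336 / 2.49509 = 1.69267
The outcome is not rare, so the OR lies further from 1 than the RR.

1.693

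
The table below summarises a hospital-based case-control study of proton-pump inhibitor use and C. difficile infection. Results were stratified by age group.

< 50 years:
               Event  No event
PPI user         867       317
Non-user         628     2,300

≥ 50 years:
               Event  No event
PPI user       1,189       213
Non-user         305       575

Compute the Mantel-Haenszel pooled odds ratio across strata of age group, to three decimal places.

OR_MH = Σ(aᵢdᵢ/nᵢ) / Σ(bᵢcᵢ/nᵢ), where nᵢ is the stratum total.
Stratum 1 (< 50 years): n = 4112; a·d/n = 867·2300/4112 = 484.9465; b·c/n = 317·628/4112 = 48.4134
Stratum 2 (≥ 50 years): n = 2282; a·d/n = 1189·575/2282 = 299.5947; b·c/n = 213·305/2282 = 28.4684
OR_MH = (484.9465 + 299.5947) / (48.4134 + 28.4684) = 784.5412 / 76.8819 = 10.20450

10.205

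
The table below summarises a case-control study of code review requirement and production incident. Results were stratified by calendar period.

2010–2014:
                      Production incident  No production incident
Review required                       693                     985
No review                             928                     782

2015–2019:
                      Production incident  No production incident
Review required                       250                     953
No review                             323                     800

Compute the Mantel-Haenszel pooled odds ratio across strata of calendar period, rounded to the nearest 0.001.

OR_MH = Σ(aᵢdᵢ/nᵢ) / Σ(bᵢcᵢ/nᵢ), where nᵢ is the stratum total.
Stratum 1 (2010–2014): n = 3388; a·d/n = 693·782/3388 = 159.9545; b·c/n = 985·928/3388 = 269.7993
Stratum 2 (2015–2019): n = 2326; a·d/n = 250·800/2326 = 85.9845; b·c/n = 953·323/2326 = 132.3383
OR_MH = (159.9545 + 85.9845) / (269.7993 + 132.3383) = 245.9391 / 402.1376 = 0.61158

0.612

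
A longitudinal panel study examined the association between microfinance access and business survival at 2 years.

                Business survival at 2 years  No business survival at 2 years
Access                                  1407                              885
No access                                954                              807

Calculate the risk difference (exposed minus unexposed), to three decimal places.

0.072

Cells: a = 1407, b = 885, c = 954, d = 807.
Risk in exposed = 1407/2292 = 0.613874; risk in unexposed = 954/1761 = 0.541738.
Risk difference = 0.613874 − 0.541738 = 0.072137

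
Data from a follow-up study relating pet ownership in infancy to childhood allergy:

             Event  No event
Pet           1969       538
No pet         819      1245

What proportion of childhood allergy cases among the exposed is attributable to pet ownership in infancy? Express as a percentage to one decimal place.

Cells: a = 1969, b = 538, c = 819, d = 1245.
Risk in exposed = 1969/2507 = 0.78540; risk in unexposed = 819/2064 = 0.39680.
RR = 0.78540/0.39680 = 1.97933
AR% = (RR − 1)/RR × 100 = (1.97933 − 1)/1.97933 × 100 = 49.4777%

49.5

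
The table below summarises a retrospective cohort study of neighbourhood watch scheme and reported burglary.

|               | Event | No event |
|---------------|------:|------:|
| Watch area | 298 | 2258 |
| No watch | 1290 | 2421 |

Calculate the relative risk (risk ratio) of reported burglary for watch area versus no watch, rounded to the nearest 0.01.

Cells: a = 298, b = 2258, c = 1290, d = 2421.
Risk in exposed = 298/2556 = 0.11659; risk in unexposed = 1290/3711 = 0.34762.
RR = 0.11659 / 0.34762 = 0.33540
The risk is 66% lower among the exposed than among the unexposed.

0.34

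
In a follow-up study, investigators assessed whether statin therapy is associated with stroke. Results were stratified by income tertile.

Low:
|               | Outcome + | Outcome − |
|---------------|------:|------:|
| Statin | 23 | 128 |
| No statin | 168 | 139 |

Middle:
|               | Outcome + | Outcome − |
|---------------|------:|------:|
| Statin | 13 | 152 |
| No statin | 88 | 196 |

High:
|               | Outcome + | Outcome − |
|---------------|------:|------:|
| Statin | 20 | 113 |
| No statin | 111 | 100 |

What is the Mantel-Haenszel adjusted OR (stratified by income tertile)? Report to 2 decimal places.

OR_MH = Σ(aᵢdᵢ/nᵢ) / Σ(bᵢcᵢ/nᵢ), where nᵢ is the stratum total.
Stratum 1 (Low): n = 458; a·d/n = 23·139/458 = 6.9803; b·c/n = 128·168/458 = 46.9520
Stratum 2 (Middle): n = 449; a·d/n = 13·196/449 = 5.6748; b·c/n = 152·88/449 = 29.7906
Stratum 3 (High): n = 344; a·d/n = 20·100/344 = 5.8140; b·c/n = 113·111/344 = 36.4622
OR_MH = (6.9803 + 5.6748 + 5.8140) / (46.9520 + 29.7906 + 36.4622) = 18.4691 / 113.2048 = 0.16315

0.16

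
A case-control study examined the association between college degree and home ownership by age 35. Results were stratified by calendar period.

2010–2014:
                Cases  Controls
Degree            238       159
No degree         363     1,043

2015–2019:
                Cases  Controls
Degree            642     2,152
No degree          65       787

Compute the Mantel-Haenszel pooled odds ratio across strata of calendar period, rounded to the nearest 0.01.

OR_MH = Σ(aᵢdᵢ/nᵢ) / Σ(bᵢcᵢ/nᵢ), where nᵢ is the stratum total.
Stratum 1 (2010–2014): n = 1803; a·d/n = 238·1043/1803 = 137.6783; b·c/n = 159·363/1803 = 32.0116
Stratum 2 (2015–2019): n = 3646; a·d/n = 642·787/3646 = 138.5776; b·c/n = 2152·65/3646 = 38.3653
OR_MH = (137.6783 + 138.5776) / (32.0116 + 38.3653) = 276.2559 / 70.3770 = 3.92537

3.93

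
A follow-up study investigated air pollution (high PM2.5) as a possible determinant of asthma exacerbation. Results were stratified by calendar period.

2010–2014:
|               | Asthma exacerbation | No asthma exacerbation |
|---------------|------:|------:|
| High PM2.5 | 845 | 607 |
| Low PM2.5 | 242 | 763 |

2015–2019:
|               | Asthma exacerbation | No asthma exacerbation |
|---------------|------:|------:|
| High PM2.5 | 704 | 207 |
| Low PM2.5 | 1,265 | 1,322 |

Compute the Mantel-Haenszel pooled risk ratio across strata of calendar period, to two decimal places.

RR_MH = Σ(aᵢ·n₀ᵢ/nᵢ) / Σ(cᵢ·n₁ᵢ/nᵢ), with n₁ᵢ = aᵢ+bᵢ (exposed), n₀ᵢ = cᵢ+dᵢ (unexposed), nᵢ = n₁ᵢ+n₀ᵢ.
Stratum 1 (2010–2014): n₁ = 1452, n₀ = 1005, n = 2457; a·n₀/n = 845·1005/2457 = 345.6349; c·n₁/n = 242·1452/2457 = 143.0134
Stratum 2 (2015–2019): n₁ = 911, n₀ = 2587, n = 3498; a·n₀/n = 704·2587/3498 = 520.6541; c·n₁/n = 1265·911/3498 = 329.4497
RR_MH = (345.6349 + 520.6541) / (143.0134 + 329.4497) = 866.2890 / 472.4631 = 1.83356

1.83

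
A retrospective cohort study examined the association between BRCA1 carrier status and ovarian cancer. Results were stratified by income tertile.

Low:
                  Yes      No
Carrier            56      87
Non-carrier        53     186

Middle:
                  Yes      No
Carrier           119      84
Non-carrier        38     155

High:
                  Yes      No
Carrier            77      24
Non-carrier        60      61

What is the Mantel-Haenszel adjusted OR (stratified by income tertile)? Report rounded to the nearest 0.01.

3.57

OR_MH = Σ(aᵢdᵢ/nᵢ) / Σ(bᵢcᵢ/nᵢ), where nᵢ is the stratum total.
Stratum 1 (Low): n = 382; a·d/n = 56·186/382 = 27.2670; b·c/n = 87·53/382 = 12.0707
Stratum 2 (Middle): n = 396; a·d/n = 119·155/396 = 46.5783; b·c/n = 84·38/396 = 8.0606
Stratum 3 (High): n = 222; a·d/n = 77·61/222 = 21.1577; b·c/n = 24·60/222 = 6.4865
OR_MH = (27.2670 + 46.5783 + 21.1577) / (12.0707 + 8.0606 + 6.4865) = 95.0030 / 26.6178 = 3.56915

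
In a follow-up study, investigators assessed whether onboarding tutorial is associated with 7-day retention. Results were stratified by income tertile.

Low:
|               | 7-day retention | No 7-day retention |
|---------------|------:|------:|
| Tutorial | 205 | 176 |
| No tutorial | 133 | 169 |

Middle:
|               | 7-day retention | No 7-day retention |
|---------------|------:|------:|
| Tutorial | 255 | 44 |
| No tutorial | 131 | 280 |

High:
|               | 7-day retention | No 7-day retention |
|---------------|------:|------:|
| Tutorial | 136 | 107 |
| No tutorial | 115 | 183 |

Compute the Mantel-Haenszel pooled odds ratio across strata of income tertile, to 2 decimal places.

OR_MH = Σ(aᵢdᵢ/nᵢ) / Σ(bᵢcᵢ/nᵢ), where nᵢ is the stratum total.
Stratum 1 (Low): n = 683; a·d/n = 205·169/683 = 50.7247; b·c/n = 176·133/683 = 34.2723
Stratum 2 (Middle): n = 710; a·d/n = 255·280/710 = 100.5634; b·c/n = 44·131/710 = 8.1183
Stratum 3 (High): n = 541; a·d/n = 136·183/541 = 46.0037; b·c/n = 107·115/541 = 22.7449
OR_MH = (50.7247 + 100.5634 + 46.0037) / (34.2723 + 8.1183 + 22.7449) = 197.2918 / 65.1356 = 3.02894

3.03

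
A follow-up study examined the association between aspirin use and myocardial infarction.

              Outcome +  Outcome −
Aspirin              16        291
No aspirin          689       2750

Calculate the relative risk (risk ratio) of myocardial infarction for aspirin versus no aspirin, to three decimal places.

Cells: a = 16, b = 291, c = 689, d = 2750.
Risk in exposed = 16/307 = 0.05212; risk in unexposed = 689/3439 = 0.20035.
RR = 0.05212 / 0.20035 = 0.26013
The risk is 74% lower among the exposed than among the unexposed.

0.260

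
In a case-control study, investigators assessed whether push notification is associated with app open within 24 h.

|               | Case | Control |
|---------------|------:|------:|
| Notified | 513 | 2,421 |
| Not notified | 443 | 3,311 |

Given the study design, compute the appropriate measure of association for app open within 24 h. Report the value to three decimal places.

1.584

Cells: a = 513, b = 2421, c = 443, d = 3311.
This is a case-control study: participants were sampled on outcome status, so risks in the source population cannot be estimated directly — relative risk is not valid here. The odds ratio is the appropriate measure.
OR = (a·d)/(b·c) = (513 × 3311) / (2421 × 443) = 1698543 / 1072503 = 1.58372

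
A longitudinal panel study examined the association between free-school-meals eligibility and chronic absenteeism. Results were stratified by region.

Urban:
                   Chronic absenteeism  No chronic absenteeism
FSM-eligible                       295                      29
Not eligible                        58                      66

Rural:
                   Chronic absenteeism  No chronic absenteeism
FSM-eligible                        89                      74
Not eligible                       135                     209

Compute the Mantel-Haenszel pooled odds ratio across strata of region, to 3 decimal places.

OR_MH = Σ(aᵢdᵢ/nᵢ) / Σ(bᵢcᵢ/nᵢ), where nᵢ is the stratum total.
Stratum 1 (Urban): n = 448; a·d/n = 295·66/448 = 43.4598; b·c/n = 29·58/448 = 3.7545
Stratum 2 (Rural): n = 507; a·d/n = 89·209/507 = 36.6884; b·c/n = 74·135/507 = 19.7041
OR_MH = (43.4598 + 36.6884) / (3.7545 + 19.7041) = 80.1482 / 23.4586 = 3.41658

3.417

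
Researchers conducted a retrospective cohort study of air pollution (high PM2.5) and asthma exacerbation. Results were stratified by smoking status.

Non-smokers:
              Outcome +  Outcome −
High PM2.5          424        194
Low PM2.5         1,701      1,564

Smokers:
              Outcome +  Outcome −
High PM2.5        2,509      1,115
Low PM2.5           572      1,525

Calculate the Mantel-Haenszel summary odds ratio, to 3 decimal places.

OR_MH = Σ(aᵢdᵢ/nᵢ) / Σ(bᵢcᵢ/nᵢ), where nᵢ is the stratum total.
Stratum 1 (Non-smokers): n = 3883; a·d/n = 424·1564/3883 = 170.7793; b·c/n = 194·1701/3883 = 84.9843
Stratum 2 (Smokers): n = 5721; a·d/n = 2509·1525/5721 = 668.8035; b·c/n = 1115·572/5721 = 111.4805
OR_MH = (170.7793 + 668.8035) / (84.9843 + 111.4805) = 839.5828 / 196.4648 = 4.27345

4.273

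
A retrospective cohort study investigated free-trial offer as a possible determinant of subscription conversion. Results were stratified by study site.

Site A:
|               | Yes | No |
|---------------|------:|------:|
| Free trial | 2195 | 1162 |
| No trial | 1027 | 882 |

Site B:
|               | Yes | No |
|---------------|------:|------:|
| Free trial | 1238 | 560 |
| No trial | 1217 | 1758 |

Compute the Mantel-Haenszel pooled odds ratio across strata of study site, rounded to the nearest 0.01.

2.23

OR_MH = Σ(aᵢdᵢ/nᵢ) / Σ(bᵢcᵢ/nᵢ), where nᵢ is the stratum total.
Stratum 1 (Site A): n = 5266; a·d/n = 2195·882/5266 = 367.6396; b·c/n = 1162·1027/5266 = 226.6187
Stratum 2 (Site B): n = 4773; a·d/n = 1238·1758/4773 = 455.9824; b·c/n = 560·1217/4773 = 142.7865
OR_MH = (367.6396 + 455.9824) / (226.6187 + 142.7865) = 823.6220 / 369.4052 = 2.22959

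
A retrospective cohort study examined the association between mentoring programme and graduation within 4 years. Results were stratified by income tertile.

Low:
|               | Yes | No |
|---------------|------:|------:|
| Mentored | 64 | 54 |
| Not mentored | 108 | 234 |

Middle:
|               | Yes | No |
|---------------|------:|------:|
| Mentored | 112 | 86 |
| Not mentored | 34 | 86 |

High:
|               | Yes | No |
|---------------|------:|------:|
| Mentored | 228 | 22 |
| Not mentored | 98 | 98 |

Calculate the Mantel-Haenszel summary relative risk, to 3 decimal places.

1.831

RR_MH = Σ(aᵢ·n₀ᵢ/nᵢ) / Σ(cᵢ·n₁ᵢ/nᵢ), with n₁ᵢ = aᵢ+bᵢ (exposed), n₀ᵢ = cᵢ+dᵢ (unexposed), nᵢ = n₁ᵢ+n₀ᵢ.
Stratum 1 (Low): n₁ = 118, n₀ = 342, n = 460; a·n₀/n = 64·342/460 = 47.5826; c·n₁/n = 108·118/460 = 27.7043
Stratum 2 (Middle): n₁ = 198, n₀ = 120, n = 318; a·n₀/n = 112·120/318 = 42.2642; c·n₁/n = 34·198/318 = 21.1698
Stratum 3 (High): n₁ = 250, n₀ = 196, n = 446; a·n₀/n = 228·196/446 = 100.1973; c·n₁/n = 98·250/446 = 54.9327
RR_MH = (47.5826 + 42.2642 + 100.1973) / (27.7043 + 21.1698 + 54.9327) = 190.0441 / 103.8069 = 1.83075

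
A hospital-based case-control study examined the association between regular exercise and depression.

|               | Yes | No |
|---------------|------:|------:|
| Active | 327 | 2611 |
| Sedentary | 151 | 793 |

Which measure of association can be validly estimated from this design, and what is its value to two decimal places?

0.66

Cells: a = 327, b = 2611, c = 151, d = 793.
This is a hospital-based case-control study: participants were sampled on outcome status, so risks in the source population cannot be estimated directly — relative risk is not valid here. The odds ratio is the appropriate measure.
OR = (a·d)/(b·c) = (327 × 793) / (2611 × 151) = 259311 / 394261 = 0.65771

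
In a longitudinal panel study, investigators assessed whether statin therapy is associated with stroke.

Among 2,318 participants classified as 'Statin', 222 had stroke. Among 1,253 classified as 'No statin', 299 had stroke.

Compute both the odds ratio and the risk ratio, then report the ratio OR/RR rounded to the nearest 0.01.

From the description: a = 222, b = 2096, c = 299, d = 954.
OR = (222·954)/(2096·299) = 211788/626704 = 0.33794
Risk in exposed = 222/2318 = 0.09577; risk in unexposed = 299/1253 = 0.23863; RR = 0.40135
OR/RR = 0.33794 / 0.40135 = 0.84201
The outcome is not rare, so the OR lies further from 1 than the RR.

0.84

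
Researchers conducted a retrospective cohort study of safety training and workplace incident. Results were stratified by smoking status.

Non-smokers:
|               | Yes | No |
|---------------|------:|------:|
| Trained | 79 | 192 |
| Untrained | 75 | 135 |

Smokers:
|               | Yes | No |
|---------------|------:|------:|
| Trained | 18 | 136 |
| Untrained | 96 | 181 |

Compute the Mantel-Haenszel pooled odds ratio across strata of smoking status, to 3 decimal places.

0.494

OR_MH = Σ(aᵢdᵢ/nᵢ) / Σ(bᵢcᵢ/nᵢ), where nᵢ is the stratum total.
Stratum 1 (Non-smokers): n = 481; a·d/n = 79·135/481 = 22.1726; b·c/n = 192·75/481 = 29.9376
Stratum 2 (Smokers): n = 431; a·d/n = 18·181/431 = 7.5592; b·c/n = 136·96/431 = 30.2923
OR_MH = (22.1726 + 7.5592) / (29.9376 + 30.2923) = 29.7317 / 60.2300 = 0.49364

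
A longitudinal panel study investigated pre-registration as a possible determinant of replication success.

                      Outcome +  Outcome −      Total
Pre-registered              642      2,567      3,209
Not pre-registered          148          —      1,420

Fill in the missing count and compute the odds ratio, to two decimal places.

The missing cell is in the unexposed row: 1420 − 148 = 1272.
So a = 642, b = 2567, c = 148, d = 1272.
OR = (a·d)/(b·c) = (642 × 1272) / (2567 × 148) = 816624 / 379916 = 2.14949

2.15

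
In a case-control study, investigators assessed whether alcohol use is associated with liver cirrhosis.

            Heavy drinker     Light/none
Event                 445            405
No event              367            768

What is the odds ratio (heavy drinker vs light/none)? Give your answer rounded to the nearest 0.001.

Reading the table with exposure as columns: a = 445 (Heavy drinker, case), b = 367 (Heavy drinker, non-case), c = 405 (Light/none, case), d = 768.
OR = (a·d)/(b·c) = (445 × 768) / (367 × 405) = 341760 / 148635 = 2.29932
The odds of liver cirrhosis are about 2.30 times as high in the heavy drinker group.

2.299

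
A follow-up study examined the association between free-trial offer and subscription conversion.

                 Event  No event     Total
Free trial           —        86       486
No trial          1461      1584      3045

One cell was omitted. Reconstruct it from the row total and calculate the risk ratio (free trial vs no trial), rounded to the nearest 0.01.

1.72

The missing cell is in the exposed row: 486 − 86 = 400.
So a = 400, b = 86, c = 1461, d = 1584.
RR = [a/(a+b)] / [c/(c+d)] = (400/486) / (1461/3045) = 0.82305/0.47980 = 1.71538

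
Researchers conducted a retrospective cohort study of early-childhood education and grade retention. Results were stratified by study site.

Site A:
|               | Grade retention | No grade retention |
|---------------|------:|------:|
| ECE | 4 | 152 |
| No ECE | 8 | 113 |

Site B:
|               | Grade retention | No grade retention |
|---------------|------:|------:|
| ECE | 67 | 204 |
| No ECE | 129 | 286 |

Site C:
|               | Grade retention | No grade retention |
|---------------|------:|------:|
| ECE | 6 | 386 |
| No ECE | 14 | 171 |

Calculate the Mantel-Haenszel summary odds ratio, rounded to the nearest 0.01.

OR_MH = Σ(aᵢdᵢ/nᵢ) / Σ(bᵢcᵢ/nᵢ), where nᵢ is the stratum total.
Stratum 1 (Site A): n = 277; a·d/n = 4·113/277 = 1.6318; b·c/n = 152·8/277 = 4.3899
Stratum 2 (Site B): n = 686; a·d/n = 67·286/686 = 27.9329; b·c/n = 204·129/686 = 38.3615
Stratum 3 (Site C): n = 577; a·d/n = 6·171/577 = 1.7782; b·c/n = 386·14/577 = 9.3657
OR_MH = (1.6318 + 27.9329 + 1.7782) / (4.3899 + 38.3615 + 9.3657) = 31.3429 / 52.1171 = 0.60139

0.60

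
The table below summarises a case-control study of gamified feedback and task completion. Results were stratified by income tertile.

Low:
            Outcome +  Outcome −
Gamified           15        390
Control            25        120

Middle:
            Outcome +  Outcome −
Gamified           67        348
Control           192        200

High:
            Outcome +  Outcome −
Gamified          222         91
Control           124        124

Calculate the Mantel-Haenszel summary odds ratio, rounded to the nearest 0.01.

0.57

OR_MH = Σ(aᵢdᵢ/nᵢ) / Σ(bᵢcᵢ/nᵢ), where nᵢ is the stratum total.
Stratum 1 (Low): n = 550; a·d/n = 15·120/550 = 3.2727; b·c/n = 390·25/550 = 17.7273
Stratum 2 (Middle): n = 807; a·d/n = 67·200/807 = 16.6047; b·c/n = 348·192/807 = 82.7955
Stratum 3 (High): n = 561; a·d/n = 222·124/561 = 49.0695; b·c/n = 91·124/561 = 20.1141
OR_MH = (3.2727 + 16.6047 + 49.0695) / (17.7273 + 82.7955 + 20.1141) = 68.9470 / 120.6369 = 0.57152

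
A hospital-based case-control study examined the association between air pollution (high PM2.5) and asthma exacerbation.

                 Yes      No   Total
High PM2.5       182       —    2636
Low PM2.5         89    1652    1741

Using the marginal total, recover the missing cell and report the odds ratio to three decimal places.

1.377

The missing cell is in the exposed row: 2636 − 182 = 2454.
So a = 182, b = 2454, c = 89, d = 1652.
OR = (a·d)/(b·c) = (182 × 1652) / (2454 × 89) = 300664 / 218406 = 1.37663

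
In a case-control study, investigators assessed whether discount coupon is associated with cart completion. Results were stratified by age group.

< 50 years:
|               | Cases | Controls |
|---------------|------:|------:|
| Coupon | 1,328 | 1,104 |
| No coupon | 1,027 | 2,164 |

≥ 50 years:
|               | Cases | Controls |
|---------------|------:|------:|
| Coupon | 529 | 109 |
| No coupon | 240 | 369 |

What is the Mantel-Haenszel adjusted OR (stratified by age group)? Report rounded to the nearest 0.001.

2.999

OR_MH = Σ(aᵢdᵢ/nᵢ) / Σ(bᵢcᵢ/nᵢ), where nᵢ is the stratum total.
Stratum 1 (< 50 years): n = 5623; a·d/n = 1328·2164/5623 = 511.0781; b·c/n = 1104·1027/5623 = 201.6376
Stratum 2 (≥ 50 years): n = 1247; a·d/n = 529·369/1247 = 156.5365; b·c/n = 109·240/1247 = 20.9783
OR_MH = (511.0781 + 156.5365) / (201.6376 + 20.9783) = 667.6146 / 222.6159 = 2.99895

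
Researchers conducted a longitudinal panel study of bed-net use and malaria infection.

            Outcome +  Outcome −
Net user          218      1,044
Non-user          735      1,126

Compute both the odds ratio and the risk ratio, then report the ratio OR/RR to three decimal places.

0.731

Cells: a = 218, b = 1044, c = 735, d = 1126.
OR = (218·1126)/(1044·735) = 245468/767340 = 0.31989
Risk in exposed = 218/1262 = 0.17274; risk in unexposed = 735/1861 = 0.39495; RR = 0.43738
OR/RR = 0.31989 / 0.43738 = 0.73139
The outcome is not rare, so the OR lies further from 1 than the RR.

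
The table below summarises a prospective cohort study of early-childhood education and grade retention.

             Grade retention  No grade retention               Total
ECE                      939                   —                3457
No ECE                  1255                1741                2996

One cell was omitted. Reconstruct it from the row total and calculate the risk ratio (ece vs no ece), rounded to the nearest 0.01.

The missing cell is in the exposed row: 3457 − 939 = 2518.
So a = 939, b = 2518, c = 1255, d = 1741.
RR = [a/(a+b)] / [c/(c+d)] = (939/3457) / (1255/2996) = 0.27162/0.41889 = 0.64843

0.65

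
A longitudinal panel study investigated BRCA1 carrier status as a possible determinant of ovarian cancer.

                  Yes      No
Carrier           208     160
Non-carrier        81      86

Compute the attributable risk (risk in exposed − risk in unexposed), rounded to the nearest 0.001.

Cells: a = 208, b = 160, c = 81, d = 86.
Risk in exposed = 208/368 = 0.565217; risk in unexposed = 81/167 = 0.485030.
Risk difference = 0.565217 − 0.485030 = 0.080187

0.080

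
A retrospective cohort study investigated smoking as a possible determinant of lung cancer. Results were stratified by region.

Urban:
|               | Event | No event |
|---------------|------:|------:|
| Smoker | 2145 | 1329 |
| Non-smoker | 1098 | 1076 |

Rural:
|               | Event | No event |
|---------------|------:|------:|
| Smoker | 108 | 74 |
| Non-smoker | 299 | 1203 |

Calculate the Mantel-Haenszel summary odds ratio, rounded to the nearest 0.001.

OR_MH = Σ(aᵢdᵢ/nᵢ) / Σ(bᵢcᵢ/nᵢ), where nᵢ is the stratum total.
Stratum 1 (Urban): n = 5648; a·d/n = 2145·1076/5648 = 408.6438; b·c/n = 1329·1098/5648 = 258.3644
Stratum 2 (Rural): n = 1684; a·d/n = 108·1203/1684 = 77.1520; b·c/n = 74·299/1684 = 13.1390
OR_MH = (408.6438 + 77.1520) / (258.3644 + 13.1390) = 485.7958 / 271.5033 = 1.78928

1.789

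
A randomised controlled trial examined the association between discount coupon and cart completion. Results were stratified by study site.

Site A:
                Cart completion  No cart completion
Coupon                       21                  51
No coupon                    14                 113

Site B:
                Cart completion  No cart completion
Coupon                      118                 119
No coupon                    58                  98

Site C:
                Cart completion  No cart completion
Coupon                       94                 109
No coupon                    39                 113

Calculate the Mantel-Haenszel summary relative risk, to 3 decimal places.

RR_MH = Σ(aᵢ·n₀ᵢ/nᵢ) / Σ(cᵢ·n₁ᵢ/nᵢ), with n₁ᵢ = aᵢ+bᵢ (exposed), n₀ᵢ = cᵢ+dᵢ (unexposed), nᵢ = n₁ᵢ+n₀ᵢ.
Stratum 1 (Site A): n₁ = 72, n₀ = 127, n = 199; a·n₀/n = 21·127/199 = 13.4020; c·n₁/n = 14·72/199 = 5.0653
Stratum 2 (Site B): n₁ = 237, n₀ = 156, n = 393; a·n₀/n = 118·156/393 = 46.8397; c·n₁/n = 58·237/393 = 34.9771
Stratum 3 (Site C): n₁ = 203, n₀ = 152, n = 355; a·n₀/n = 94·152/355 = 40.2479; c·n₁/n = 39·203/355 = 22.3014
RR_MH = (13.4020 + 46.8397 + 40.2479) / (5.0653 + 34.9771 + 22.3014) = 100.4896 / 62.3438 = 1.61186

1.612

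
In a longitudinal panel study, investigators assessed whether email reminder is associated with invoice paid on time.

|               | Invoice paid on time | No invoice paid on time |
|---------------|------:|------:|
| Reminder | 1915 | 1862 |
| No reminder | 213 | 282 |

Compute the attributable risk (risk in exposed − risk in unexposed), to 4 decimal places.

0.0767

Cells: a = 1915, b = 1862, c = 213, d = 282.
Risk in exposed = 1915/3777 = 0.507016; risk in unexposed = 213/495 = 0.430303.
Risk difference = 0.507016 − 0.430303 = 0.076713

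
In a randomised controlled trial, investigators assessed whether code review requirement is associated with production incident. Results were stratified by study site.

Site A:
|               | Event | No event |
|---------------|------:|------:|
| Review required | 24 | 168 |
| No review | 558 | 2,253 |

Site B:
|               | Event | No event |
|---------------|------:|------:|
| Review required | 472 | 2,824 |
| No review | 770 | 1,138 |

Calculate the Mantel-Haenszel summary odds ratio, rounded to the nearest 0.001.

0.270

OR_MH = Σ(aᵢdᵢ/nᵢ) / Σ(bᵢcᵢ/nᵢ), where nᵢ is the stratum total.
Stratum 1 (Site A): n = 3003; a·d/n = 24·2253/3003 = 18.0060; b·c/n = 168·558/3003 = 31.2168
Stratum 2 (Site B): n = 5204; a·d/n = 472·1138/5204 = 103.2160; b·c/n = 2824·770/5204 = 417.8478
OR_MH = (18.0060 + 103.2160) / (31.2168 + 417.8478) = 121.2220 / 449.0646 = 0.26994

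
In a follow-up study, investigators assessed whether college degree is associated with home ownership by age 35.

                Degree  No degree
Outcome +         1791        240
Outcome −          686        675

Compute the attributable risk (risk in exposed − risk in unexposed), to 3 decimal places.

Reading the table with exposure as columns: a = 1791 (Degree, case), b = 686 (Degree, non-case), c = 240 (No degree, case), d = 675.
Risk in exposed = 1791/2477 = 0.723052; risk in unexposed = 240/915 = 0.262295.
Risk difference = 0.723052 − 0.262295 = 0.460757

0.461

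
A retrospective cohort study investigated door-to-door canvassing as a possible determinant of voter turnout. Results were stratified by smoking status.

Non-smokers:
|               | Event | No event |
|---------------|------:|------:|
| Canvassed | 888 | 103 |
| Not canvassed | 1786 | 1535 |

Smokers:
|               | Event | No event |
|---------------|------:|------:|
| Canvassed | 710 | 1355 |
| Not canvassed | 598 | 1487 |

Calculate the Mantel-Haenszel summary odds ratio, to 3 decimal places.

OR_MH = Σ(aᵢdᵢ/nᵢ) / Σ(bᵢcᵢ/nᵢ), where nᵢ is the stratum total.
Stratum 1 (Non-smokers): n = 4312; a·d/n = 888·1535/4312 = 316.1132; b·c/n = 103·1786/4312 = 42.6619
Stratum 2 (Smokers): n = 4150; a·d/n = 710·1487/4150 = 254.4024; b·c/n = 1355·598/4150 = 195.2506
OR_MH = (316.1132 + 254.4024) / (42.6619 + 195.2506) = 570.5156 / 237.9125 = 2.39801

2.398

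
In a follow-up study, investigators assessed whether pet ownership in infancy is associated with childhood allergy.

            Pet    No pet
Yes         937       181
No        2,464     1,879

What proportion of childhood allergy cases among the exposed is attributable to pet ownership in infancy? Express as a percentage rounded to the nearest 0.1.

68.1

Reading the table with exposure as columns: a = 937 (Pet, case), b = 2464 (Pet, non-case), c = 181 (No pet, case), d = 1879.
Risk in exposed = 937/3401 = 0.27551; risk in unexposed = 181/2060 = 0.08786.
RR = 0.27551/0.08786 = 3.13561
AR% = (RR − 1)/RR × 100 = (3.13561 − 1)/3.13561 × 100 = 68.1082%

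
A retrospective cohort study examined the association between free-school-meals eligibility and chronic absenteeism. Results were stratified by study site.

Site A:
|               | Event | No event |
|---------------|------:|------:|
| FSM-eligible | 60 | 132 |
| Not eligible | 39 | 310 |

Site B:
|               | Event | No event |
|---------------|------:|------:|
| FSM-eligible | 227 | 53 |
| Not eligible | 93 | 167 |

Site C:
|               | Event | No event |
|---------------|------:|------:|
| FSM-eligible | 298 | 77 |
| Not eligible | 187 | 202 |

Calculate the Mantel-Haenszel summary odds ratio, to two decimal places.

OR_MH = Σ(aᵢdᵢ/nᵢ) / Σ(bᵢcᵢ/nᵢ), where nᵢ is the stratum total.
Stratum 1 (Site A): n = 541; a·d/n = 60·310/541 = 34.3808; b·c/n = 132·39/541 = 9.5157
Stratum 2 (Site B): n = 540; a·d/n = 227·167/540 = 70.2019; b·c/n = 53·93/540 = 9.1278
Stratum 3 (Site C): n = 764; a·d/n = 298·202/764 = 78.7906; b·c/n = 77·187/764 = 18.8469
OR_MH = (34.3808 + 70.2019 + 78.7906) / (9.5157 + 9.1278 + 18.8469) = 183.3732 / 37.4903 = 4.89121

4.89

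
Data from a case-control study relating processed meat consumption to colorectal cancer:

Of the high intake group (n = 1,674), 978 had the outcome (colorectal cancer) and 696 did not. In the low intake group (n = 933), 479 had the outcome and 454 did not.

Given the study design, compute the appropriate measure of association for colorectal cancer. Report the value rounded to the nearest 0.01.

From the description: a = 978, b = 696, c = 479, d = 454.
This is a case-control study: participants were sampled on outcome status, so risks in the source population cannot be estimated directly — relative risk is not valid here. The odds ratio is the appropriate measure.
OR = (a·d)/(b·c) = (978 × 454) / (696 × 479) = 444012 / 333384 = 1.33183

1.33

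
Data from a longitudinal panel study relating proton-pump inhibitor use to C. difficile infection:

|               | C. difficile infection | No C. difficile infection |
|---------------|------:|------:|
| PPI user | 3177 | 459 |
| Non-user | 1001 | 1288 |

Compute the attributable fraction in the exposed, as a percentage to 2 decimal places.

49.95

Cells: a = 3177, b = 459, c = 1001, d = 1288.
Risk in exposed = 3177/3636 = 0.87376; risk in unexposed = 1001/2289 = 0.43731.
RR = 0.87376/0.43731 = 1.99804
AR% = (RR − 1)/RR × 100 = (1.99804 − 1)/1.99804 × 100 = 49.9511%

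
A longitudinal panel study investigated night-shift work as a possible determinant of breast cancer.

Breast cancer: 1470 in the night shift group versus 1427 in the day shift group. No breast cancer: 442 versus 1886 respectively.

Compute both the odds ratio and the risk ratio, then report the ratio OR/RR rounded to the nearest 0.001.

2.463

From the description: a = 1470, b = 442, c = 1427, d = 1886.
OR = (1470·1886)/(442·1427) = 2772420/630734 = 4.39555
Risk in exposed = 1470/1912 = 0.76883; risk in unexposed = 1427/3313 = 0.43073; RR = 1.78495
OR/RR = 4.39555 / 1.78495 = 2.46255
The outcome is not rare, so the OR lies further from 1 than the RR.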